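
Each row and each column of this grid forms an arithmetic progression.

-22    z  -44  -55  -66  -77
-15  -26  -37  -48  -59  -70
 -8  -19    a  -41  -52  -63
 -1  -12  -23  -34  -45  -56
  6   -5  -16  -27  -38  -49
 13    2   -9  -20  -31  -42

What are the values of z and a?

z = -33, a = -30

Along each row the entries change by -11 per step; down each column they change by 7.
Row 1: from -22 at column 1, stepping by -11 to column 2 gives -33.
Row 3: from -8 at column 1, stepping by -11 to column 3 gives -30.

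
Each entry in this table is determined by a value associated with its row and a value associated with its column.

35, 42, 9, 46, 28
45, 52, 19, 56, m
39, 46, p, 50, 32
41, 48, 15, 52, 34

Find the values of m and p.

m = 38, p = 13

The difference between any two rows is the same in every column — this is an addition table with the headers hidden.
Row 2 minus row 1 is 45 − 35 = 10, so its entry in column 5 is 28 + 10 = 38.
Row 3 minus row 1 is 39 − 35 = 4, so its entry in column 3 is 9 + 4 = 13.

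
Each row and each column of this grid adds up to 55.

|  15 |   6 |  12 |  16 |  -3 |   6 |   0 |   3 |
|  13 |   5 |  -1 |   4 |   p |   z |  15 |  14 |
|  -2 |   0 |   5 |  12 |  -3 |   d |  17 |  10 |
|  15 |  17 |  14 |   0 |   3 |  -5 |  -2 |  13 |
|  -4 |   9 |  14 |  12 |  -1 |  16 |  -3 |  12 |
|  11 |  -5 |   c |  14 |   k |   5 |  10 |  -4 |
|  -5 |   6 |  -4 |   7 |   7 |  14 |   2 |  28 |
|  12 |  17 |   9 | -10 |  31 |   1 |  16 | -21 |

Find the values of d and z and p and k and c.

Row 3: -2 + 0 + 5 + 12 − 3 + 17 + 10 = 39, so its missing entry is 55 − 39 = 16.
Column 6: 6 + 16 − 5 + 16 + 5 + 14 + 1 = 53, so its missing entry is 55 − 53 = 2.
Row 2: 13 + 5 − 1 + 4 + 2 + 15 + 14 = 52, so its missing entry is 55 − 52 = 3.
Column 5: -3 + 3 − 3 + 3 − 1 + 7 + 31 = 37, so its missing entry is 55 − 37 = 18.
Row 6: 11 − 5 + 14 + 18 + 5 + 10 − 4 = 49, so its missing entry is 55 − 49 = 6.

d = 16, z = 2, p = 3, k = 18, c = 6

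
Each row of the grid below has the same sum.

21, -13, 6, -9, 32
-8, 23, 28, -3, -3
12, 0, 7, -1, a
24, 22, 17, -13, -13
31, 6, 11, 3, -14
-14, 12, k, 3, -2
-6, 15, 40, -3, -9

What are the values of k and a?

Rows 2 and 7 both add up to 37, so every row sums to 37.
Row 6: -14 + 12 + 3 − 2 = -1, so the missing entry is 37 − (-1) = 38.
Row 3: 12 + 0 + 7 − 1 = 18, so the missing entry is 37 − 18 = 19.

k = 38, a = 19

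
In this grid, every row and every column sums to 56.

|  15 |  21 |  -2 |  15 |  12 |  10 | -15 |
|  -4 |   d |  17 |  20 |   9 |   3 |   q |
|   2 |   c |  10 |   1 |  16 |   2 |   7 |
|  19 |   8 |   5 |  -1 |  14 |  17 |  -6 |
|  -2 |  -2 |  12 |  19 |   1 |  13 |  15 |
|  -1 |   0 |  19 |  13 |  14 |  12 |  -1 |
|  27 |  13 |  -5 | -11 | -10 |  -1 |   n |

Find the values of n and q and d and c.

Row 7: 27 + 13 − 5 − 11 − 10 − 1 = 13, so its missing entry is 56 − 13 = 43.
Column 7: -15 + 7 − 6 + 15 − 1 + 43 = 43, so its missing entry is 56 − 43 = 13.
Row 2: -4 + 17 + 20 + 9 + 3 + 13 = 58, so its missing entry is 56 − 58 = -2.
Row 3: 2 + 10 + 1 + 16 + 2 + 7 = 38, so its missing entry is 56 − 38 = 18.

n = 43, q = 13, d = -2, c = 18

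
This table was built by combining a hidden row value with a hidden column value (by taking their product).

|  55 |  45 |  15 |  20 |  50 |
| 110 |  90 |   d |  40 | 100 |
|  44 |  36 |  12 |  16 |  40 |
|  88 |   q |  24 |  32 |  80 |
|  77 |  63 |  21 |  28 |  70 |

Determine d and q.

d = 30, q = 72

Each row is a constant multiple of every other row — this is a multiplication table with the headers hidden.
Row 2 is 40/20 = 2/1 times row 1, so its entry in column 3 is 15 × 2/1 = 30.
Row 4 is 32/20 = 8/5 times row 1, so its entry in column 2 is 45 × 8/5 = 72.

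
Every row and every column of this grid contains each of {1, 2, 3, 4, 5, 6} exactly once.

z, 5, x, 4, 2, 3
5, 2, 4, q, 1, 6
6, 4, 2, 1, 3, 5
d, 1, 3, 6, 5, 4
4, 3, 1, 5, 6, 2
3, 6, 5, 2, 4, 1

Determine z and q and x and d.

z = 1, q = 3, x = 6, d = 2

At (row 1, col 3): column 3 already has {1, 2, 3, 4, 5}, so the value is 6.
At (row 1, col 1): row 1 already has {2, 3, 4, 5, 6}, so the value is 1.
Cell (2,4): row 2 already has {1, 2, 4, 5, 6} → 3.
Cell (4,1): row 4 already has {1, 3, 4, 5, 6} → 2.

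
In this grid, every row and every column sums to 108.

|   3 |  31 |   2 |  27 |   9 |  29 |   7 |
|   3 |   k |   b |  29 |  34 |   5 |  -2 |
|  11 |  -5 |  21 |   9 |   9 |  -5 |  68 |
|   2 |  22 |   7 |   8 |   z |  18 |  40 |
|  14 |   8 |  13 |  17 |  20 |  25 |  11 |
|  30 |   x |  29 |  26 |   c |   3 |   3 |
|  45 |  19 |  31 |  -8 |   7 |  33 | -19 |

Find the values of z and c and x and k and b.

The known cells in column 3 total 103, leaving 108 − 103 = 5 for the blank.
The known cells in row 4 total 97, leaving 108 − 97 = 11 for the blank.
The known cells in column 5 total 90, leaving 108 − 90 = 18 for the blank.
The known cells in row 2 total 74, leaving 108 − 74 = 34 for the blank.
The known cells in row 6 total 109, leaving 108 − 109 = -1 for the blank.

z = 11, c = 18, x = -1, k = 34, b = 5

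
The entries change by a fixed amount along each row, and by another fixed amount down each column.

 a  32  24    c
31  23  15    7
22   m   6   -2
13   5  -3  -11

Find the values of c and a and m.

c = 16, a = 40, m = 14

Along each row the entries change by -8 per step; down each column they change by -9.
Row 1: from 32 at column 2, stepping by -8 to column 4 gives 16.
Row 1: from 32 at column 2, stepping by -8 to column 1 gives 40.
Row 3: from 22 at column 1, stepping by -8 to column 2 gives 14.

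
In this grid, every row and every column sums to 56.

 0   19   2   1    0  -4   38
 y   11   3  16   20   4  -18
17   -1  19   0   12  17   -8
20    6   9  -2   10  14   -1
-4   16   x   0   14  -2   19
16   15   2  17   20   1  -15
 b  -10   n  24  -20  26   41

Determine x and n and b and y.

The known cells in row 2 total 36, leaving 56 − 36 = 20 for the blank.
The known cells in row 5 total 43, leaving 56 − 43 = 13 for the blank.
The known cells in column 3 total 48, leaving 56 − 48 = 8 for the blank.
The known cells in row 7 total 69, leaving 56 − 69 = -13 for the blank.

x = 13, n = 8, b = -13, y = 20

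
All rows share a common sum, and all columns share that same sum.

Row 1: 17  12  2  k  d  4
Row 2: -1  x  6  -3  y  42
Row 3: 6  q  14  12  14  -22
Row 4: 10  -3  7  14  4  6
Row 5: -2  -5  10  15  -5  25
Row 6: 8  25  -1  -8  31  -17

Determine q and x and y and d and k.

q = 14, x = -5, y = -1, d = -5, k = 8

Rows 4 and 5 both sum to 38, so that's the common total.
Row 3: 6 + 14 + 12 + 14 − 22 = 24, so its missing entry is 38 − 24 = 14.
Column 2: 12 + 14 − 3 − 5 + 25 = 43, so its missing entry is 38 − 43 = -5.
Column 4: -3 + 12 + 14 + 15 − 8 = 30, so its missing entry is 38 − 30 = 8.
Row 1: 17 + 12 + 2 + 8 + 4 = 43, so its missing entry is 38 − 43 = -5.
Row 2: -1 − 5 + 6 − 3 + 42 = 39, so its missing entry is 38 − 39 = -1.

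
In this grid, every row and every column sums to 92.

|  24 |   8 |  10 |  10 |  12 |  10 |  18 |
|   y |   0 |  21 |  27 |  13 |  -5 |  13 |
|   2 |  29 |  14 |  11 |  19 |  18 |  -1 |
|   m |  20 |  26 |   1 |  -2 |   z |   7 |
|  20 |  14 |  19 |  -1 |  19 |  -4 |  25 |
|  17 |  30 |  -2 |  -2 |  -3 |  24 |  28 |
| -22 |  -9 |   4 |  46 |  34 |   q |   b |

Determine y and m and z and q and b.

y = 23, m = 28, z = 12, q = 37, b = 2

Column 7: 18 + 13 − 1 + 7 + 25 + 28 = 90, so its missing entry is 92 − 90 = 2.
Row 7: -22 − 9 + 4 + 46 + 34 + 2 = 55, so its missing entry is 92 − 55 = 37.
Row 2: 0 + 21 + 27 + 13 − 5 + 13 = 69, so its missing entry is 92 − 69 = 23.
Column 1: 24 + 23 + 2 + 20 + 17 − 22 = 64, so its missing entry is 92 − 64 = 28.
Row 4: 28 + 20 + 26 + 1 − 2 + 7 = 80, so its missing entry is 92 − 80 = 12.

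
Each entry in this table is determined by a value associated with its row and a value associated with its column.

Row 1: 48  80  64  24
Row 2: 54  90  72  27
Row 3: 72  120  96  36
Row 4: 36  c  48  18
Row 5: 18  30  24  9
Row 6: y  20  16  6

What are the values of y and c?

Each row is a constant multiple of every other row — this is a multiplication table with the headers hidden.
Row 6 is 6/24 = 1/4 times row 1, so its entry in column 1 is 48 × 1/4 = 12.
Row 4 is 18/24 = 3/4 times row 1, so its entry in column 2 is 80 × 3/4 = 60.

y = 12, c = 60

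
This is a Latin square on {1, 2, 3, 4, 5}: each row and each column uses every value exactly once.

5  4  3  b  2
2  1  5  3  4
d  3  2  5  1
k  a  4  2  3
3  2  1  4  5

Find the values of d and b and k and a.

At (row 4, col 2): column 2 already has {1, 2, 3, 4}, so the value is 5.
Cell (1,4): row 1 already has {2, 3, 4, 5} → 1.
For row 3, column 1: row 3 already has {1, 2, 3, 5}; that leaves 4.
For row 4, column 1: row 4 already has {2, 3, 4, 5}; that leaves 1.

d = 4, b = 1, k = 1, a = 5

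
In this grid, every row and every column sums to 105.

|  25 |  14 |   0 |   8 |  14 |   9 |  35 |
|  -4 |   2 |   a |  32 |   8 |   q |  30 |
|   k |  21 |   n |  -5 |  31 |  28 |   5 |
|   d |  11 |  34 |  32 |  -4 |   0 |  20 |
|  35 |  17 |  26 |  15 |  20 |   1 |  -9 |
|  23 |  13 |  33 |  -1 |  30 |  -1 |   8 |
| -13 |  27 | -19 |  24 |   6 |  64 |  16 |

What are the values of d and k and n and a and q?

d = 12, k = 27, n = -2, a = 33, q = 4

The known cells in column 6 total 101, leaving 105 − 101 = 4 for the blank.
The known cells in row 2 total 72, leaving 105 − 72 = 33 for the blank.
The known cells in row 4 total 93, leaving 105 − 93 = 12 for the blank.
The known cells in column 1 total 78, leaving 105 − 78 = 27 for the blank.
The known cells in row 3 total 107, leaving 105 − 107 = -2 for the blank.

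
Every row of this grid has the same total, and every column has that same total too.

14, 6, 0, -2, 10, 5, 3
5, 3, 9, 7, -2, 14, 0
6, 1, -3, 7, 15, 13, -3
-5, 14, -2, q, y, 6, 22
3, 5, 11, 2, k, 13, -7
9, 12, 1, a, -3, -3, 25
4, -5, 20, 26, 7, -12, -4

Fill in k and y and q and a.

k = 9, y = 0, q = 1, a = -5

Rows 1 and 2 both sum to 36, so that's the common total.
Row 5: 3 + 5 + 11 + 2 + 13 − 7 = 27, so its missing entry is 36 − 27 = 9.
Row 6: 9 + 12 + 1 − 3 − 3 + 25 = 41, so its missing entry is 36 − 41 = -5.
Column 4: -2 + 7 + 7 + 2 − 5 + 26 = 35, so its missing entry is 36 − 35 = 1.
Row 4: -5 + 14 − 2 + 1 + 6 + 22 = 36, so its missing entry is 36 − 36 = 0.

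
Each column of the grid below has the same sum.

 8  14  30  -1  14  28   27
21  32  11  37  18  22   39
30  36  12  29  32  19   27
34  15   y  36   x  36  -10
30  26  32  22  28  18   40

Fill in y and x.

y = 38, x = 31

The complete columns each total 123.
Column 3 is missing 123 − 85 = 38 (since 30 + 11 + 12 + 32 = 85).
Column 5 is missing 123 − 92 = 31 (since 14 + 18 + 32 + 28 = 92).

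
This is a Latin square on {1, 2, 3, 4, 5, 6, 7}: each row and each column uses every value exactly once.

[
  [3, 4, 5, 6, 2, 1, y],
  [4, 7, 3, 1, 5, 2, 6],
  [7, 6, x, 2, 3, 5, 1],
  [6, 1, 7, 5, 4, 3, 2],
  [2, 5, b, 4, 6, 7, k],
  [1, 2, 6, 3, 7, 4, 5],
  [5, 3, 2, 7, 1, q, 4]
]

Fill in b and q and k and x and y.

b = 1, q = 6, k = 3, x = 4, y = 7

Cell (7,6): row 7 already has {1, 2, 3, 4, 5, 7} → 6.
At (row 1, col 7): row 1 already has {1, 2, 3, 4, 5, 6}, so the value is 7.
Cell (5,7): column 7 already has {1, 2, 4, 5, 6, 7} → 3.
At (row 5, col 3): row 5 already has {2, 3, 4, 5, 6, 7}, so the value is 1.
At (row 3, col 3): row 3 already has {1, 2, 3, 5, 6, 7}, so the value is 4.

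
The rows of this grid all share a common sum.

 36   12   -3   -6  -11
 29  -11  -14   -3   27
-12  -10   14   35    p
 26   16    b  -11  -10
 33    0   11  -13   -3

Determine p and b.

p = 1, b = 7

The complete rows each total 28.
Row 3 is missing 28 − 27 = 1 (since -12 − 10 + 14 + 35 = 27).
Row 4 is missing 28 − 21 = 7 (since 26 + 16 − 11 − 10 = 21).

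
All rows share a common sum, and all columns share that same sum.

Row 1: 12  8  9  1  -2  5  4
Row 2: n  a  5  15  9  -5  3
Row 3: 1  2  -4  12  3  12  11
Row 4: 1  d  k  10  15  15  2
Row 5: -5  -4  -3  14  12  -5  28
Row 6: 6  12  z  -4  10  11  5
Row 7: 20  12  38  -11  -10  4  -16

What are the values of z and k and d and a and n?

z = -3, k = -5, d = -1, a = 8, n = 2

Rows 1 and 3 both sum to 37, so that's the common total.
The known cells in column 1 total 35, leaving 37 − 35 = 2 for the blank.
The known cells in row 2 total 29, leaving 37 − 29 = 8 for the blank.
The known cells in column 2 total 38, leaving 37 − 38 = -1 for the blank.
The known cells in row 4 total 42, leaving 37 − 42 = -5 for the blank.
The known cells in row 6 total 40, leaving 37 − 40 = -3 for the blank.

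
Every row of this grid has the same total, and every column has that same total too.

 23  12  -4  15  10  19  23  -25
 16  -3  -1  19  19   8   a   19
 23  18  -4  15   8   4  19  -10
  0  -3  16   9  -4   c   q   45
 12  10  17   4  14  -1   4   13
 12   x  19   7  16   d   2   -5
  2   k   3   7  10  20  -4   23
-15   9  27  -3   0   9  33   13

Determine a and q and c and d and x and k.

Rows 1 and 3 both sum to 73, so that's the common total.
The known cells in row 7 total 61, leaving 73 − 61 = 12 for the blank.
The known cells in column 2 total 55, leaving 73 − 55 = 18 for the blank.
The known cells in row 6 total 69, leaving 73 − 69 = 4 for the blank.
The known cells in row 2 total 77, leaving 73 − 77 = -4 for the blank.
The known cells in column 7 total 73, leaving 73 − 73 = 0 for the blank.
The known cells in row 4 total 63, leaving 73 − 63 = 10 for the blank.

a = -4, q = 0, c = 10, d = 4, x = 18, k = 12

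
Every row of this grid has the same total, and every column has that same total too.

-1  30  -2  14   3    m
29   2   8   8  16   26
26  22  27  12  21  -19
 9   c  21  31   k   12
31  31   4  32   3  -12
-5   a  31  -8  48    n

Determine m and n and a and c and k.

m = 45, n = 37, a = -14, c = 18, k = -2

Rows 2 and 3 both sum to 89, so that's the common total.
Column 5: 3 + 16 + 21 + 3 + 48 = 91, so its missing entry is 89 − 91 = -2.
Row 4: 9 + 21 + 31 − 2 + 12 = 71, so its missing entry is 89 − 71 = 18.
Column 2: 30 + 2 + 22 + 18 + 31 = 103, so its missing entry is 89 − 103 = -14.
Row 6: -5 − 14 + 31 − 8 + 48 = 52, so its missing entry is 89 − 52 = 37.
Row 1: -1 + 30 − 2 + 14 + 3 = 44, so its missing entry is 89 − 44 = 45.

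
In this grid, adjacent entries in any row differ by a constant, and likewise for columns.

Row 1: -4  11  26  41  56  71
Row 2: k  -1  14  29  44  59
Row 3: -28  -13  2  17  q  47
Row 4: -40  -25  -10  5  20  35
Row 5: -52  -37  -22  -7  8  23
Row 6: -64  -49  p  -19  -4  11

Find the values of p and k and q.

p = -34, k = -16, q = 32

Along each row the entries change by 15 per step; down each column they change by -12.
Row 6: from -64 at column 1, stepping by 15 to column 3 gives -34.
Row 2: from -1 at column 2, stepping by 15 to column 1 gives -16.
Row 3: from -28 at column 1, stepping by 15 to column 5 gives 32.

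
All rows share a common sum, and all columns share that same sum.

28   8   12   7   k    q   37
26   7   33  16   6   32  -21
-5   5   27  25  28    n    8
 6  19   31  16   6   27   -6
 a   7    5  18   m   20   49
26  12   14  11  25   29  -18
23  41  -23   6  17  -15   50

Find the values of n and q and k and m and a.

Rows 2 and 4 both sum to 99, so that's the common total.
The known cells in column 1 total 104, leaving 99 − 104 = -5 for the blank.
The known cells in row 5 total 94, leaving 99 − 94 = 5 for the blank.
The known cells in column 5 total 87, leaving 99 − 87 = 12 for the blank.
The known cells in row 1 total 104, leaving 99 − 104 = -5 for the blank.
The known cells in row 3 total 88, leaving 99 − 88 = 11 for the blank.

n = 11, q = -5, k = 12, m = 5, a = -5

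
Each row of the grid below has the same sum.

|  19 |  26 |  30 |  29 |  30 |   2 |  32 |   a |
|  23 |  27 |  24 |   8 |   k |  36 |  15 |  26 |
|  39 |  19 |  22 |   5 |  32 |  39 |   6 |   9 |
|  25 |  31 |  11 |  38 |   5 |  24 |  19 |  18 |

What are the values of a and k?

a = 3, k = 12

The complete rows each total 171.
Row 1 is missing 171 − 168 = 3 (since 19 + 26 + 30 + 29 + 30 + 2 + 32 = 168).
Row 2 is missing 171 − 159 = 12 (since 23 + 27 + 24 + 8 + 36 + 15 + 26 = 159).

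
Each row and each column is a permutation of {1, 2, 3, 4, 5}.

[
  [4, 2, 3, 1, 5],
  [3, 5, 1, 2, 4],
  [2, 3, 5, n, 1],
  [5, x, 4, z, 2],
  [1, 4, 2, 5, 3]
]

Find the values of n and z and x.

n = 4, z = 3, x = 1

At (row 3, col 4): row 3 already has {1, 2, 3, 5}, so the value is 4.
For row 4, column 4: column 4 already has {1, 2, 4, 5}; that leaves 3.
Cell (4,2): row 4 already has {2, 3, 4, 5} → 1.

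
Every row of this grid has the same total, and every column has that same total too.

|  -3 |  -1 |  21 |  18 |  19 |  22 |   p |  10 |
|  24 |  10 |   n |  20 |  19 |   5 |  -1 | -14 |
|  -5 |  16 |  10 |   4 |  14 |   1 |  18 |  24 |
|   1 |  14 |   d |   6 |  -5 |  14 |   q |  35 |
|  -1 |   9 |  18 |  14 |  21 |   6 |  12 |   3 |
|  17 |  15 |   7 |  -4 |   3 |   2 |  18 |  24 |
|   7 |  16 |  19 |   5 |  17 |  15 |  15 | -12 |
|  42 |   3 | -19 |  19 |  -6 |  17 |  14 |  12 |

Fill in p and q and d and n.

Rows 3 and 5 both sum to 82, so that's the common total.
The known cells in row 2 total 63, leaving 82 − 63 = 19 for the blank.
The known cells in column 3 total 75, leaving 82 − 75 = 7 for the blank.
The known cells in row 4 total 72, leaving 82 − 72 = 10 for the blank.
The known cells in row 1 total 86, leaving 82 − 86 = -4 for the blank.

p = -4, q = 10, d = 7, n = 19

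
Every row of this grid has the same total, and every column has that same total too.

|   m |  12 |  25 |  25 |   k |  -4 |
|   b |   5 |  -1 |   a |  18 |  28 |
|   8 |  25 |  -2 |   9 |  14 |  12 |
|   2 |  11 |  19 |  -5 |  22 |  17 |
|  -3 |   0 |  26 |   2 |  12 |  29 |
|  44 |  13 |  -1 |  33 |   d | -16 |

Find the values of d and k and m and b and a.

d = -7, k = 7, m = 1, b = 14, a = 2

Rows 3 and 4 both sum to 66, so that's the common total.
The known cells in row 6 total 73, leaving 66 − 73 = -7 for the blank.
The known cells in column 5 total 59, leaving 66 − 59 = 7 for the blank.
The known cells in row 1 total 65, leaving 66 − 65 = 1 for the blank.
The known cells in column 1 total 52, leaving 66 − 52 = 14 for the blank.
The known cells in row 2 total 64, leaving 66 − 64 = 2 for the blank.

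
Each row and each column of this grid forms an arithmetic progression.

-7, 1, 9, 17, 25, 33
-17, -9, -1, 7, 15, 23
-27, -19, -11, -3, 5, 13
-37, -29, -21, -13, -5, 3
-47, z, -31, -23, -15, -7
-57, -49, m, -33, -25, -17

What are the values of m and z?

m = -41, z = -39

Along each row the entries change by 8 per step; down each column they change by -10.
Row 6: from -57 at column 1, stepping by 8 to column 3 gives -41.
Row 5: from -47 at column 1, stepping by 8 to column 2 gives -39.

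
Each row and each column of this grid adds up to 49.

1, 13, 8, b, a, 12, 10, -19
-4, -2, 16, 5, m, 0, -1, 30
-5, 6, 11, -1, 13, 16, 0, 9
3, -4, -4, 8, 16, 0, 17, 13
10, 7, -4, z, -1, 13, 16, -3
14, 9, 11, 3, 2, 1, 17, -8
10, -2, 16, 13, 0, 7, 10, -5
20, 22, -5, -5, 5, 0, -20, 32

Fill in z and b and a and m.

The known cells in row 2 total 44, leaving 49 − 44 = 5 for the blank.
The known cells in column 5 total 40, leaving 49 − 40 = 9 for the blank.
The known cells in row 1 total 34, leaving 49 − 34 = 15 for the blank.
The known cells in row 5 total 38, leaving 49 − 38 = 11 for the blank.

z = 11, b = 15, a = 9, m = 5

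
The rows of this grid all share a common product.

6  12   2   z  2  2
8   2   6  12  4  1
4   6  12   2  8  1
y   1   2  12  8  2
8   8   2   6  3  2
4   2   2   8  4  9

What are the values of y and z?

Rows 5 and 6 each multiply to 4608, so every row has product 4608.
Row 4: 1×2×12×8×2 = 384, so the missing entry is 4608 ÷ 384 = 12.
Row 1: 6×12×2×2×2 = 576, so the missing entry is 4608 ÷ 576 = 8.

y = 12, z = 8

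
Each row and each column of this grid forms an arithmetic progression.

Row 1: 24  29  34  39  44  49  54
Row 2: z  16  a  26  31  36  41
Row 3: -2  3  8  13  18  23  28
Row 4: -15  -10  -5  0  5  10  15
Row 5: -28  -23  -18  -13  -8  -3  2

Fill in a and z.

a = 21, z = 11

Along each row the entries change by 5 per step; down each column they change by -13.
Row 2: from 16 at column 2, stepping by 5 to column 3 gives 21.
Row 2: from 16 at column 2, stepping by 5 to column 1 gives 11.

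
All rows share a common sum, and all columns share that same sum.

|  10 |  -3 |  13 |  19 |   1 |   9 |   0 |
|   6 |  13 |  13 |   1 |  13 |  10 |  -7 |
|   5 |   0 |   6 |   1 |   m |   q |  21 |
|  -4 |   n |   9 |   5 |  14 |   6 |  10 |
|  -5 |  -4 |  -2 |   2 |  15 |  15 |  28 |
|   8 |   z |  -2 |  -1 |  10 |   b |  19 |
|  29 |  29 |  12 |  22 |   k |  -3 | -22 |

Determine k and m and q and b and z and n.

k = -18, m = 14, q = 2, b = 10, z = 5, n = 9

Rows 1 and 2 both sum to 49, so that's the common total.
The known cells in row 4 total 40, leaving 49 − 40 = 9 for the blank.
The known cells in column 2 total 44, leaving 49 − 44 = 5 for the blank.
The known cells in row 6 total 39, leaving 49 − 39 = 10 for the blank.
The known cells in row 7 total 67, leaving 49 − 67 = -18 for the blank.
The known cells in column 5 total 35, leaving 49 − 35 = 14 for the blank.
The known cells in row 3 total 47, leaving 49 − 47 = 2 for the blank.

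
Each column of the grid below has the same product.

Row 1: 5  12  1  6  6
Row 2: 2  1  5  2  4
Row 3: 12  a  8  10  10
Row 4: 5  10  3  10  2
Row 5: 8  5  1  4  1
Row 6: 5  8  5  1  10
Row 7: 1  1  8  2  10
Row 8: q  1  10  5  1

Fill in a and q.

a = 10, q = 2

Columns 3 and 4 each multiply to 48000, so every column has product 48000.
Column 2: 12×1×10×5×8×1×1 = 4800, so the missing entry is 48000 ÷ 4800 = 10.
Column 1: 5×2×12×5×8×5×1 = 24000, so the missing entry is 48000 ÷ 24000 = 2.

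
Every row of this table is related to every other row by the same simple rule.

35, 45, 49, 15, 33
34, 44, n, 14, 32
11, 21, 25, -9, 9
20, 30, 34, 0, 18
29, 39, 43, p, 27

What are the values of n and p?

The difference between any two rows is the same in every column — this is an addition table with the headers hidden.
Row 2 minus row 1 is 34 − 35 = -1, so its entry in column 3 is 49 + (-1) = 48.
Row 5 minus row 1 is 29 − 35 = -6, so its entry in column 4 is 15 + (-6) = 9.

n = 48, p = 9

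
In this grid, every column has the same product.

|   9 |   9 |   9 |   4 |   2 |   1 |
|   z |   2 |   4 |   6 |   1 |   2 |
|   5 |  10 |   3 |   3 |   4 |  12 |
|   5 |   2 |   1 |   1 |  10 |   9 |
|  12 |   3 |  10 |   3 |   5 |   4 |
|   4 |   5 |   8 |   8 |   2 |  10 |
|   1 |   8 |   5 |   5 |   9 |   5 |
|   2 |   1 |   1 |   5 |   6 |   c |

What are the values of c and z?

Columns 4 and 5 each multiply to 43200, so every column has product 43200.
Column 6: 1×2×12×9×4×10×5 = 43200, so the missing entry is 43200 ÷ 43200 = 1.
Column 1: 9×5×5×12×4×1×2 = 21600, so the missing entry is 43200 ÷ 21600 = 2.

c = 1, z = 2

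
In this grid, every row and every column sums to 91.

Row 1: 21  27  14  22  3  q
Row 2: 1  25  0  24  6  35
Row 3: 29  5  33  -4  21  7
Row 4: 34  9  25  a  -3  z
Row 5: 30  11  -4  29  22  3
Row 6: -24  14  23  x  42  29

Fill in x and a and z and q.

Row 6: -24 + 14 + 23 + 42 + 29 = 84, so its missing entry is 91 − 84 = 7.
Column 4: 22 + 24 − 4 + 29 + 7 = 78, so its missing entry is 91 − 78 = 13.
Row 4: 34 + 9 + 25 + 13 − 3 = 78, so its missing entry is 91 − 78 = 13.
Row 1: 21 + 27 + 14 + 22 + 3 = 87, so its missing entry is 91 − 87 = 4.

x = 7, a = 13, z = 13, q = 4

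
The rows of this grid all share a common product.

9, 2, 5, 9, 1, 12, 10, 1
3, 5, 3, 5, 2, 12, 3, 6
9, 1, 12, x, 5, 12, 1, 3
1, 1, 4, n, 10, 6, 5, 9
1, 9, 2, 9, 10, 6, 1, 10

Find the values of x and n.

Rows 1 and 5 each multiply to 97200, so every row has product 97200.
Row 3: 9×1×12×5×12×1×3 = 19440, so the missing entry is 97200 ÷ 19440 = 5.
Row 4: 1×1×4×10×6×5×9 = 10800, so the missing entry is 97200 ÷ 10800 = 9.

x = 5, n = 9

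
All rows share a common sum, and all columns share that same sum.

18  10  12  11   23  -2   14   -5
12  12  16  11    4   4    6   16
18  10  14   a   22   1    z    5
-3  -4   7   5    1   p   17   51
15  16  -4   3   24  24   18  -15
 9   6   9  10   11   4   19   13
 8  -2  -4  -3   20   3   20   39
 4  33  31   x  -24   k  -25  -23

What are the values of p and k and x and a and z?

Rows 1 and 2 both sum to 81, so that's the common total.
Column 7: 14 + 6 + 17 + 18 + 19 + 20 − 25 = 69, so its missing entry is 81 − 69 = 12.
Row 3: 18 + 10 + 14 + 22 + 1 + 12 + 5 = 82, so its missing entry is 81 − 82 = -1.
Column 4: 11 + 11 − 1 + 5 + 3 + 10 − 3 = 36, so its missing entry is 81 − 36 = 45.
Row 8: 4 + 33 + 31 + 45 − 24 − 25 − 23 = 41, so its missing entry is 81 − 41 = 40.
Row 4: -3 − 4 + 7 + 5 + 1 + 17 + 51 = 74, so its missing entry is 81 − 74 = 7.

p = 7, k = 40, x = 45, a = -1, z = 12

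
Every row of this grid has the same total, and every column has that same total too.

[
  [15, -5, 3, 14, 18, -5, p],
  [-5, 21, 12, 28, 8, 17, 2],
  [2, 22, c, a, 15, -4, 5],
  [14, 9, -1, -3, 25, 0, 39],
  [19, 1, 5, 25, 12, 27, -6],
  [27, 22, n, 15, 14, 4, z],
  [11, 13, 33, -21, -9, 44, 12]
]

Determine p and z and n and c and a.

Rows 2 and 4 both sum to 83, so that's the common total.
Row 1: 15 − 5 + 3 + 14 + 18 − 5 = 40, so its missing entry is 83 − 40 = 43.
Column 4: 14 + 28 − 3 + 25 + 15 − 21 = 58, so its missing entry is 83 − 58 = 25.
Column 7: 43 + 2 + 5 + 39 − 6 + 12 = 95, so its missing entry is 83 − 95 = -12.
Row 3: 2 + 22 + 25 + 15 − 4 + 5 = 65, so its missing entry is 83 − 65 = 18.
Row 6: 27 + 22 + 15 + 14 + 4 − 12 = 70, so its missing entry is 83 − 70 = 13.

p = 43, z = -12, n = 13, c = 18, a = 25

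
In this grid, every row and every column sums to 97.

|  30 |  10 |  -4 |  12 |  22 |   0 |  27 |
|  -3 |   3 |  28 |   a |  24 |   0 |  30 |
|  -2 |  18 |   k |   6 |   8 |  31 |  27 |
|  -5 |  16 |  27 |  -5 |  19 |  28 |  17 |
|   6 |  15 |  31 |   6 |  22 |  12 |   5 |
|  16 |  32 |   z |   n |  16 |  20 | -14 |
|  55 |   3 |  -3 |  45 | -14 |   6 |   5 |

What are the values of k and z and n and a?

The known cells in row 2 total 82, leaving 97 − 82 = 15 for the blank.
The known cells in column 4 total 79, leaving 97 − 79 = 18 for the blank.
The known cells in row 6 total 88, leaving 97 − 88 = 9 for the blank.
The known cells in row 3 total 88, leaving 97 − 88 = 9 for the blank.

k = 9, z = 9, n = 18, a = 15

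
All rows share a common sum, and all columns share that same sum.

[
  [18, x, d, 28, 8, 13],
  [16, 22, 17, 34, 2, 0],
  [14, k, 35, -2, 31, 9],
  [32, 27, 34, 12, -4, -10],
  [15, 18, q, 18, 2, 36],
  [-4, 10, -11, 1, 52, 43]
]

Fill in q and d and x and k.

Rows 2 and 4 both sum to 91, so that's the common total.
The known cells in row 3 total 87, leaving 91 − 87 = 4 for the blank.
The known cells in column 2 total 81, leaving 91 − 81 = 10 for the blank.
The known cells in row 1 total 77, leaving 91 − 77 = 14 for the blank.
The known cells in row 5 total 89, leaving 91 − 89 = 2 for the blank.

q = 2, d = 14, x = 10, k = 4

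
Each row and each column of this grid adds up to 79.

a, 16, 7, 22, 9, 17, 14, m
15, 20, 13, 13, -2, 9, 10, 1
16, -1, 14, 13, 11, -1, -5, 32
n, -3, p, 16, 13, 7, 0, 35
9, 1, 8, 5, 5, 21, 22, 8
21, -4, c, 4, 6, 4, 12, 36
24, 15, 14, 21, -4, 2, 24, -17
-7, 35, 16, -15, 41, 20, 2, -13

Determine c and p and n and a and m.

Column 8 has 1 + 32 + 35 + 8 + 36 − 17 − 13 = 82; the blank must be 79 − 82 = -3.
Row 1 has 16 + 7 + 22 + 9 + 17 + 14 − 3 = 82; the blank must be 79 − 82 = -3.
Column 1 has -3 + 15 + 16 + 9 + 21 + 24 − 7 = 75; the blank must be 79 − 75 = 4.
Row 4 has 4 − 3 + 16 + 13 + 7 + 0 + 35 = 72; the blank must be 79 − 72 = 7.
Row 6 has 21 − 4 + 4 + 6 + 4 + 12 + 36 = 79; the blank must be 79 − 79 = 0.

c = 0, p = 7, n = 4, a = -3, m = -3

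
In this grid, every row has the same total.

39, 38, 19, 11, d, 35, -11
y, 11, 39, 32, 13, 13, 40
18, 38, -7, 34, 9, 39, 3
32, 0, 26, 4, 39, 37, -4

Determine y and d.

Row 3 sums to 134 and so does row 4; that's the common total.
In row 2 the known cells total 148, leaving 134 − 148 = -14.
In row 1 the known cells total 131, leaving 134 − 131 = 3.

y = -14, d = 3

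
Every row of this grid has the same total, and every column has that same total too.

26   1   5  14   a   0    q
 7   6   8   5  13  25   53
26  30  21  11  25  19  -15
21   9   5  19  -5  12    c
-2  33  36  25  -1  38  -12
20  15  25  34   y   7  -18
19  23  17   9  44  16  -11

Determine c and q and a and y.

Rows 2 and 3 both sum to 117, so that's the common total.
Row 6 has 20 + 15 + 25 + 34 + 7 − 18 = 83; the blank must be 117 − 83 = 34.
Column 5 has 13 + 25 − 5 − 1 + 34 + 44 = 110; the blank must be 117 − 110 = 7.
Row 1 has 26 + 1 + 5 + 14 + 7 + 0 = 53; the blank must be 117 − 53 = 64.
Row 4 has 21 + 9 + 5 + 19 − 5 + 12 = 61; the blank must be 117 − 61 = 56.

c = 56, q = 64, a = 7, y = 34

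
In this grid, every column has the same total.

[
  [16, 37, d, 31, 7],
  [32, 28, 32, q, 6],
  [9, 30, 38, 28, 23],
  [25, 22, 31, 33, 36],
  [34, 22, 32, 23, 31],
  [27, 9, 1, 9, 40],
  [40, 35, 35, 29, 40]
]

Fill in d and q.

The complete columns each total 183.
Column 3 is missing 183 − 169 = 14 (since 32 + 38 + 31 + 32 + 1 + 35 = 169).
Column 4 is missing 183 − 153 = 30 (since 31 + 28 + 33 + 23 + 9 + 29 = 153).

d = 14, q = 30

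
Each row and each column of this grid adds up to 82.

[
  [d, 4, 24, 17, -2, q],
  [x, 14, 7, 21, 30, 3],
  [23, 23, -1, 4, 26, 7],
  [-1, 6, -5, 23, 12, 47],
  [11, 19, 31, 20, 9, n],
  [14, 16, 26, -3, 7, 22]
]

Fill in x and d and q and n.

Row 2 has 14 + 7 + 21 + 30 + 3 = 75; the blank must be 82 − 75 = 7.
Row 5 has 11 + 19 + 31 + 20 + 9 = 90; the blank must be 82 − 90 = -8.
Column 6 has 3 + 7 + 47 − 8 + 22 = 71; the blank must be 82 − 71 = 11.
Row 1 has 4 + 24 + 17 − 2 + 11 = 54; the blank must be 82 − 54 = 28.

x = 7, d = 28, q = 11, n = -8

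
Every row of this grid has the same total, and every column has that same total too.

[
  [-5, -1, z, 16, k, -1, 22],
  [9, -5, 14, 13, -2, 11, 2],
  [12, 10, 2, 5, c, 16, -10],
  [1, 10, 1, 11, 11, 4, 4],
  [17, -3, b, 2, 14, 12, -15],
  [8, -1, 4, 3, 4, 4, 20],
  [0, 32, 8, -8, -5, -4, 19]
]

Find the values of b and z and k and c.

b = 15, z = -2, k = 13, c = 7

Rows 2 and 4 both sum to 42, so that's the common total.
Row 3 has 12 + 10 + 2 + 5 + 16 − 10 = 35; the blank must be 42 − 35 = 7.
Column 5 has -2 + 7 + 11 + 14 + 4 − 5 = 29; the blank must be 42 − 29 = 13.
Row 1 has -5 − 1 + 16 + 13 − 1 + 22 = 44; the blank must be 42 − 44 = -2.
Row 5 has 17 − 3 + 2 + 14 + 12 − 15 = 27; the blank must be 42 − 27 = 15.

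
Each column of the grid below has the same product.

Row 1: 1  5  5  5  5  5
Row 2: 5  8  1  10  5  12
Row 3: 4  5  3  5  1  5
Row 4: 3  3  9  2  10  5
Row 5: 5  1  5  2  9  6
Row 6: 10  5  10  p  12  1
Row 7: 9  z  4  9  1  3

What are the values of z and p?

z = 9, p = 3

Columns 1 and 6 each multiply to 27000, so every column has product 27000.
Column 2: 5×8×5×3×1×5 = 3000, so the missing entry is 27000 ÷ 3000 = 9.
Column 4: 5×10×5×2×2×9 = 9000, so the missing entry is 27000 ÷ 9000 = 3.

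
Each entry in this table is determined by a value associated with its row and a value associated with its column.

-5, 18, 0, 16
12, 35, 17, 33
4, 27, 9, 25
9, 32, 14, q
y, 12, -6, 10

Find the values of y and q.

The difference between any two rows is the same in every column — this is an addition table with the headers hidden.
Row 5 minus row 1 is -6 − 0 = -6, so its entry in column 1 is -5 + (-6) = -11.
Row 4 minus row 1 is 14 − 0 = 14, so its entry in column 4 is 16 + 14 = 30.

y = -11, q = 30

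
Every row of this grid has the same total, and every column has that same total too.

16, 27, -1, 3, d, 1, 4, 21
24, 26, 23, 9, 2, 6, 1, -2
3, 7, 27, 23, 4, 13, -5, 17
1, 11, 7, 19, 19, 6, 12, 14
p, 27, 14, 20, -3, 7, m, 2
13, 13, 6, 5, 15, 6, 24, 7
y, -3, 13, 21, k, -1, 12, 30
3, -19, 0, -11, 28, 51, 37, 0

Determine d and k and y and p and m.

Rows 2 and 3 both sum to 89, so that's the common total.
The known cells in row 1 total 71, leaving 89 − 71 = 18 for the blank.
The known cells in column 7 total 85, leaving 89 − 85 = 4 for the blank.
The known cells in row 5 total 71, leaving 89 − 71 = 18 for the blank.
The known cells in column 5 total 83, leaving 89 − 83 = 6 for the blank.
The known cells in row 7 total 78, leaving 89 − 78 = 11 for the blank.

d = 18, k = 6, y = 11, p = 18, m = 4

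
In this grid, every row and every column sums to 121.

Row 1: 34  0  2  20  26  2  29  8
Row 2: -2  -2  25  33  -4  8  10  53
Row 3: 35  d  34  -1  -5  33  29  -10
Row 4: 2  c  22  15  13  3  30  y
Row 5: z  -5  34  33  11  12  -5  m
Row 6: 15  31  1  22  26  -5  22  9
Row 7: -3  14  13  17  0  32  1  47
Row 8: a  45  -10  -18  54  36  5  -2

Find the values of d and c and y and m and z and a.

Row 3: 35 + 34 − 1 − 5 + 33 + 29 − 10 = 115, so its missing entry is 121 − 115 = 6.
Column 2: 0 − 2 + 6 − 5 + 31 + 14 + 45 = 89, so its missing entry is 121 − 89 = 32.
Row 4: 2 + 32 + 22 + 15 + 13 + 3 + 30 = 117, so its missing entry is 121 − 117 = 4.
Row 8: 45 − 10 − 18 + 54 + 36 + 5 − 2 = 110, so its missing entry is 121 − 110 = 11.
Column 1: 34 − 2 + 35 + 2 + 15 − 3 + 11 = 92, so its missing entry is 121 − 92 = 29.
Row 5: 29 − 5 + 34 + 33 + 11 + 12 − 5 = 109, so its missing entry is 121 − 109 = 12.

d = 6, c = 32, y = 4, m = 12, z = 29, a = 11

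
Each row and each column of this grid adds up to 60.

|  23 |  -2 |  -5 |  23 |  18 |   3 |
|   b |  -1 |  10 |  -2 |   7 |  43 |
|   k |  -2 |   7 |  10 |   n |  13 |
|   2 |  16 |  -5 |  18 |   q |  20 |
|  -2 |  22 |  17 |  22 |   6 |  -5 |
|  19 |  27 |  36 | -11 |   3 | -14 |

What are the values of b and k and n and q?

Row 2: -1 + 10 − 2 + 7 + 43 = 57, so its missing entry is 60 − 57 = 3.
Column 1: 23 + 3 + 2 − 2 + 19 = 45, so its missing entry is 60 − 45 = 15.
Row 3: 15 − 2 + 7 + 10 + 13 = 43, so its missing entry is 60 − 43 = 17.
Row 4: 2 + 16 − 5 + 18 + 20 = 51, so its missing entry is 60 − 51 = 9.

b = 3, k = 15, n = 17, q = 9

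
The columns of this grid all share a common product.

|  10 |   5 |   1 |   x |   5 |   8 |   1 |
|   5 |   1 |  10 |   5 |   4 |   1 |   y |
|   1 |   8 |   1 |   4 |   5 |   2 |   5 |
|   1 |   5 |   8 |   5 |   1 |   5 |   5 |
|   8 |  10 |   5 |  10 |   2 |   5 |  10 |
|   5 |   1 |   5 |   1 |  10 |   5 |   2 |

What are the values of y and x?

y = 4, x = 2

Columns 1 and 5 each multiply to 2000, so every column has product 2000.
Column 7: 1×5×5×10×2 = 500, so the missing entry is 2000 ÷ 500 = 4.
Column 4: 5×4×5×10×1 = 1000, so the missing entry is 2000 ÷ 1000 = 2.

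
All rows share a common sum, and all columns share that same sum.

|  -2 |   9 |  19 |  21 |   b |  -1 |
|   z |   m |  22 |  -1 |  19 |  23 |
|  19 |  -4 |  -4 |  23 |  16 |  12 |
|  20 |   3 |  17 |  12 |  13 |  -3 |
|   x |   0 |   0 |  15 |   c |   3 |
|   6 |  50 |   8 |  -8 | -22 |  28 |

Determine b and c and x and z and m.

b = 16, c = 20, x = 24, z = -5, m = 4

Rows 3 and 4 both sum to 62, so that's the common total.
The known cells in row 1 total 46, leaving 62 − 46 = 16 for the blank.
The known cells in column 5 total 42, leaving 62 − 42 = 20 for the blank.
The known cells in row 5 total 38, leaving 62 − 38 = 24 for the blank.
The known cells in column 2 total 58, leaving 62 − 58 = 4 for the blank.
The known cells in row 2 total 67, leaving 62 − 67 = -5 for the blank.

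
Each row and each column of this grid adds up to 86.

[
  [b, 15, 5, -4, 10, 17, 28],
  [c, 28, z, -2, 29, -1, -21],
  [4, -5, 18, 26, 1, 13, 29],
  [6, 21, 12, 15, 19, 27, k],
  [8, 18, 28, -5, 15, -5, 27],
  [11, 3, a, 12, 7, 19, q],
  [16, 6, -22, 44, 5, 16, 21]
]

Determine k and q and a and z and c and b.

k = -14, q = 16, a = 18, z = 27, c = 26, b = 15

The known cells in row 1 total 71, leaving 86 − 71 = 15 for the blank.
The known cells in row 4 total 100, leaving 86 − 100 = -14 for the blank.
The known cells in column 7 total 70, leaving 86 − 70 = 16 for the blank.
The known cells in column 1 total 60, leaving 86 − 60 = 26 for the blank.
The known cells in row 2 total 59, leaving 86 − 59 = 27 for the blank.
The known cells in row 6 total 68, leaving 86 − 68 = 18 for the blank.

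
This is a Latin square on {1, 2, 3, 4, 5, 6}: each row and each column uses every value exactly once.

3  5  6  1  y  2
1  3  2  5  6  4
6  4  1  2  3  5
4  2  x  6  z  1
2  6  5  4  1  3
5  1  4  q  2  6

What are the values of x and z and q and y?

x = 3, z = 5, q = 3, y = 4

Cell (6,4): row 6 already has {1, 2, 4, 5, 6} → 3.
At (row 4, col 3): column 3 already has {1, 2, 4, 5, 6}, so the value is 3.
Cell (1,5): row 1 already has {1, 2, 3, 5, 6} → 4.
At (row 4, col 5): row 4 already has {1, 2, 3, 4, 6}, so the value is 5.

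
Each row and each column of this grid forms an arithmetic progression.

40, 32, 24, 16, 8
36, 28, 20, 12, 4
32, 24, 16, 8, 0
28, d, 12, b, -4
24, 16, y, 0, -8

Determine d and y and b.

d = 20, y = 8, b = 4

Along each row the entries change by -8 per step; down each column they change by -4.
Row 4: from 28 at column 1, stepping by -8 to column 2 gives 20.
Row 5: from 24 at column 1, stepping by -8 to column 3 gives 8.
Row 4: from 28 at column 1, stepping by -8 to column 4 gives 4.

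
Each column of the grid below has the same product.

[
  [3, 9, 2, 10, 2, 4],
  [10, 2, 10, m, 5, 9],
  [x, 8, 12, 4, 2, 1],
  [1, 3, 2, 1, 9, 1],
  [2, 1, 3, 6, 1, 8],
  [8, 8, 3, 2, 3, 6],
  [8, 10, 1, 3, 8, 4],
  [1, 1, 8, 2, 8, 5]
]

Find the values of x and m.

Columns 2 and 6 each multiply to 34560, so every column has product 34560.
Column 1: 3×10×1×2×8×8×1 = 3840, so the missing entry is 34560 ÷ 3840 = 9.
Column 4: 10×4×1×6×2×3×2 = 2880, so the missing entry is 34560 ÷ 2880 = 12.

x = 9, m = 12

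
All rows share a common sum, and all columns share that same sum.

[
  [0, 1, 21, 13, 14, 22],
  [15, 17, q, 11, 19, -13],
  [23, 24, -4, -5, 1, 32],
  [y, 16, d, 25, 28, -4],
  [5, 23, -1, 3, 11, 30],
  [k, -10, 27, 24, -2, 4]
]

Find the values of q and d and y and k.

Rows 1 and 3 both sum to 71, so that's the common total.
The known cells in row 2 total 49, leaving 71 − 49 = 22 for the blank.
The known cells in column 3 total 65, leaving 71 − 65 = 6 for the blank.
The known cells in row 6 total 43, leaving 71 − 43 = 28 for the blank.
The known cells in row 4 total 71, leaving 71 − 71 = 0 for the blank.

q = 22, d = 6, y = 0, k = 28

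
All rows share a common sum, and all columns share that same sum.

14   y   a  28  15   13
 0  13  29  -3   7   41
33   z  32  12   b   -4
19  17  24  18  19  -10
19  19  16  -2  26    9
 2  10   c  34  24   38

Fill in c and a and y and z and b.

Rows 2 and 4 both sum to 87, so that's the common total.
Column 5: 15 + 7 + 19 + 26 + 24 = 91, so its missing entry is 87 − 91 = -4.
Row 3: 33 + 32 + 12 − 4 − 4 = 69, so its missing entry is 87 − 69 = 18.
Column 2: 13 + 18 + 17 + 19 + 10 = 77, so its missing entry is 87 − 77 = 10.
Row 1: 14 + 10 + 28 + 15 + 13 = 80, so its missing entry is 87 − 80 = 7.
Row 6: 2 + 10 + 34 + 24 + 38 = 108, so its missing entry is 87 − 108 = -21.

c = -21, a = 7, y = 10, z = 18, b = -4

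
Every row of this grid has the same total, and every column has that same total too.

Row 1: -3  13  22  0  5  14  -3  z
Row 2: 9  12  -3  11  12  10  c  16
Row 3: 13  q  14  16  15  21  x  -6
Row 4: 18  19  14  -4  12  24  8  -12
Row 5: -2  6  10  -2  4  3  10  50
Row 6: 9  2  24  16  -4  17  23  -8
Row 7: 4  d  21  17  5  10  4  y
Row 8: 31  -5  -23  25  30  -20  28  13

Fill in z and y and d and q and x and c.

z = 31, y = -5, d = 23, q = 9, x = -3, c = 12

Rows 4 and 5 both sum to 79, so that's the common total.
The known cells in row 1 total 48, leaving 79 − 48 = 31 for the blank.
The known cells in column 8 total 84, leaving 79 − 84 = -5 for the blank.
The known cells in row 7 total 56, leaving 79 − 56 = 23 for the blank.
The known cells in column 2 total 70, leaving 79 − 70 = 9 for the blank.
The known cells in row 3 total 82, leaving 79 − 82 = -3 for the blank.
The known cells in row 2 total 67, leaving 79 − 67 = 12 for the blank.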